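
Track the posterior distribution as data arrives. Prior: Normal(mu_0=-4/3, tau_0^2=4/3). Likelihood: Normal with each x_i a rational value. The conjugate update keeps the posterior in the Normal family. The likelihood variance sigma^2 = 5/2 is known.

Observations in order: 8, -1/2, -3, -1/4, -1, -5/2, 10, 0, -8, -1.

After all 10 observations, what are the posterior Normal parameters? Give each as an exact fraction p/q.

mu_0=-6/95, tau_0^2=4/19

obs 1: x=8 → posterior Normal(44/23, 20/23)
obs 2: x=-1/2 → posterior Normal(40/31, 20/31)
obs 3: x=-3 → posterior Normal(16/39, 20/39)
obs 4: x=-1/4 → posterior Normal(14/47, 20/47)
obs 5: x=-1 → posterior Normal(6/55, 4/11)
obs 6: x=-5/2 → posterior Normal(-2/9, 20/63)
obs 7: x=10 → posterior Normal(66/71, 20/71)
obs 8: x=0 → posterior Normal(66/79, 20/79)
obs 9: x=-8 → posterior Normal(2/87, 20/87)
obs 10: x=-1 → posterior Normal(-6/95, 4/19)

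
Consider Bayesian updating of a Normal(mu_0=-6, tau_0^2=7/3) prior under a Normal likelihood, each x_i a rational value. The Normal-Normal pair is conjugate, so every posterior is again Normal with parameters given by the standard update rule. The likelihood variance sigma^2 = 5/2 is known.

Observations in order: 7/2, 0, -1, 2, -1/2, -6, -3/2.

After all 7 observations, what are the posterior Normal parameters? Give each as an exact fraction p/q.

mu_0=-139/113, tau_0^2=35/113

obs 1: x=7/2 → posterior Normal(-41/29, 35/29)
obs 2: x=0 → posterior Normal(-41/43, 35/43)
obs 3: x=-1 → posterior Normal(-55/57, 35/57)
obs 4: x=2 → posterior Normal(-27/71, 35/71)
obs 5: x=-1/2 → posterior Normal(-2/5, 7/17)
obs 6: x=-6 → posterior Normal(-118/99, 35/99)
obs 7: x=-3/2 → posterior Normal(-139/113, 35/113)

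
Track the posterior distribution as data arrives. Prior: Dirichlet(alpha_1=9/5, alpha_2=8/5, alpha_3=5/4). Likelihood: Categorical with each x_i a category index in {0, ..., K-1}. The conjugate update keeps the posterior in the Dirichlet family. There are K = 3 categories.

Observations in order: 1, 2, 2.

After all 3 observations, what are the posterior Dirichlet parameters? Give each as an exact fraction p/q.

obs 1: x=1 → posterior Dirichlet(9/5, 13/5, 5/4)
obs 2: x=2 → posterior Dirichlet(9/5, 13/5, 9/4)
obs 3: x=2 → posterior Dirichlet(9/5, 13/5, 13/4)

alpha_1=9/5, alpha_2=13/5, alpha_3=13/4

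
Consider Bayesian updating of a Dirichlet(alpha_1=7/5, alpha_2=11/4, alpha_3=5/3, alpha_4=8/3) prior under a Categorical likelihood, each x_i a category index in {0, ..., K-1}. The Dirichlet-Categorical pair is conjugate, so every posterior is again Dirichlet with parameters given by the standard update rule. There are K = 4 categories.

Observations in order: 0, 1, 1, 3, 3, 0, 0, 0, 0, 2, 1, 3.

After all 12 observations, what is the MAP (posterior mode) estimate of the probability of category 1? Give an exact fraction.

obs 1: x=0 → posterior Dirichlet(12/5, 11/4, 5/3, 8/3)
obs 2: x=1 → posterior Dirichlet(12/5, 15/4, 5/3, 8/3)
obs 3: x=1 → posterior Dirichlet(12/5, 19/4, 5/3, 8/3)
obs 4: x=3 → posterior Dirichlet(12/5, 19/4, 5/3, 11/3)
obs 5: x=3 → posterior Dirichlet(12/5, 19/4, 5/3, 14/3)
obs 6: x=0 → posterior Dirichlet(17/5, 19/4, 5/3, 14/3)
obs 7: x=0 → posterior Dirichlet(22/5, 19/4, 5/3, 14/3)
obs 8: x=0 → posterior Dirichlet(27/5, 19/4, 5/3, 14/3)
obs 9: x=0 → posterior Dirichlet(32/5, 19/4, 5/3, 14/3)
obs 10: x=2 → posterior Dirichlet(32/5, 19/4, 8/3, 14/3)
obs 11: x=1 → posterior Dirichlet(32/5, 23/4, 8/3, 14/3)
obs 12: x=3 → posterior Dirichlet(32/5, 23/4, 8/3, 17/3)

285/989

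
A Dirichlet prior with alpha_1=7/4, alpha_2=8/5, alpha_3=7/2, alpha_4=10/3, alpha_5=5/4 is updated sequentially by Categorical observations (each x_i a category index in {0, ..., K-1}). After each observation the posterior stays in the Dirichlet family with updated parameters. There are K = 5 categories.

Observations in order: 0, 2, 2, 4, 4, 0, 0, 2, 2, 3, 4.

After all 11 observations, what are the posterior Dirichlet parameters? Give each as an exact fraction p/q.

alpha_1=19/4, alpha_2=8/5, alpha_3=15/2, alpha_4=13/3, alpha_5=17/4

obs 1: x=0 → posterior Dirichlet(11/4, 8/5, 7/2, 10/3, 5/4)
obs 2: x=2 → posterior Dirichlet(11/4, 8/5, 9/2, 10/3, 5/4)
obs 3: x=2 → posterior Dirichlet(11/4, 8/5, 11/2, 10/3, 5/4)
obs 4: x=4 → posterior Dirichlet(11/4, 8/5, 11/2, 10/3, 9/4)
obs 5: x=4 → posterior Dirichlet(11/4, 8/5, 11/2, 10/3, 13/4)
obs 6: x=0 → posterior Dirichlet(15/4, 8/5, 11/2, 10/3, 13/4)
obs 7: x=0 → posterior Dirichlet(19/4, 8/5, 11/2, 10/3, 13/4)
obs 8: x=2 → posterior Dirichlet(19/4, 8/5, 13/2, 10/3, 13/4)
obs 9: x=2 → posterior Dirichlet(19/4, 8/5, 15/2, 10/3, 13/4)
obs 10: x=3 → posterior Dirichlet(19/4, 8/5, 15/2, 13/3, 13/4)
obs 11: x=4 → posterior Dirichlet(19/4, 8/5, 15/2, 13/3, 17/4)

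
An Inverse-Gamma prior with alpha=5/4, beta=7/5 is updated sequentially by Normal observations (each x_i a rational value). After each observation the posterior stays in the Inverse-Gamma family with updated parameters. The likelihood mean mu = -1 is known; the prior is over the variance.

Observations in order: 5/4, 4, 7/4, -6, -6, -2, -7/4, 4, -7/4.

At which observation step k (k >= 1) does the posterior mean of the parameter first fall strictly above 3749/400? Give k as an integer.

obs 1: x=5/4 → posterior Inverse-Gamma(7/4, 629/160)
obs 2: x=4 → posterior Inverse-Gamma(9/4, 2629/160)
obs 3: x=7/4 → posterior Inverse-Gamma(11/4, 1617/80)
obs 4: x=-6 → posterior Inverse-Gamma(13/4, 2617/80)
obs 5: x=-6 → posterior Inverse-Gamma(15/4, 3617/80)
obs 6: x=-2 → posterior Inverse-Gamma(17/4, 3657/80)
obs 7: x=-7/4 → posterior Inverse-Gamma(19/4, 7359/160)
obs 8: x=4 → posterior Inverse-Gamma(21/4, 9359/160)
obs 9: x=-7/4 → posterior Inverse-Gamma(23/4, 2351/40)

k = 2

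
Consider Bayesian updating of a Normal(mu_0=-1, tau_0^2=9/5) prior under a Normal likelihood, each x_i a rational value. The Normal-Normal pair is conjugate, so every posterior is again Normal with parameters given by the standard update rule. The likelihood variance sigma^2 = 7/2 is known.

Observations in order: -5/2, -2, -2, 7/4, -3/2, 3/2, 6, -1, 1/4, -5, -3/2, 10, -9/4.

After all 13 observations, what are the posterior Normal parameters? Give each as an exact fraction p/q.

obs 1: x=-5/2 → posterior Normal(-80/53, 63/53)
obs 2: x=-2 → posterior Normal(-116/71, 63/71)
obs 3: x=-2 → posterior Normal(-152/89, 63/89)
obs 4: x=7/4 → posterior Normal(-241/214, 63/107)
obs 5: x=-3/2 → posterior Normal(-59/50, 63/125)
obs 6: x=3/2 → posterior Normal(-241/286, 63/143)
obs 7: x=6 → posterior Normal(-25/322, 9/23)
obs 8: x=-1 → posterior Normal(-61/358, 63/179)
obs 9: x=1/4 → posterior Normal(-26/197, 63/197)
obs 10: x=-5 → posterior Normal(-116/215, 63/215)
obs 11: x=-3/2 → posterior Normal(-143/233, 63/233)
obs 12: x=10 → posterior Normal(37/251, 63/251)
obs 13: x=-9/4 → posterior Normal(-7/538, 63/269)

mu_0=-7/538, tau_0^2=63/269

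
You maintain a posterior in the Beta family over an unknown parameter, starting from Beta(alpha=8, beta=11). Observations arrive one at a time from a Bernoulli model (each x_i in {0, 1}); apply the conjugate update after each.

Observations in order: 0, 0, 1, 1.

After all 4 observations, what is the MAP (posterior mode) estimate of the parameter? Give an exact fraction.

3/7

obs 1: x=0 → posterior Beta(8, 12)
obs 2: x=0 → posterior Beta(8, 13)
obs 3: x=1 → posterior Beta(9, 13)
obs 4: x=1 → posterior Beta(10, 13)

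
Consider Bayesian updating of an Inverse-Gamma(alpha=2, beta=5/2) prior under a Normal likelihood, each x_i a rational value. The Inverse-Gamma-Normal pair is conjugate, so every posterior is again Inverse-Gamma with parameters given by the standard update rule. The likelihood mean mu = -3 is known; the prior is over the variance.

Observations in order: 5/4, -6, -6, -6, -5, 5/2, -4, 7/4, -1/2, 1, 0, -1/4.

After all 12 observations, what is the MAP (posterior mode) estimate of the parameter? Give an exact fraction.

obs 1: x=5/4 → posterior Inverse-Gamma(5/2, 369/32)
obs 2: x=-6 → posterior Inverse-Gamma(3, 513/32)
obs 3: x=-6 → posterior Inverse-Gamma(7/2, 657/32)
obs 4: x=-6 → posterior Inverse-Gamma(4, 801/32)
obs 5: x=-5 → posterior Inverse-Gamma(9/2, 865/32)
obs 6: x=5/2 → posterior Inverse-Gamma(5, 1349/32)
obs 7: x=-4 → posterior Inverse-Gamma(11/2, 1365/32)
obs 8: x=7/4 → posterior Inverse-Gamma(6, 863/16)
obs 9: x=-1/2 → posterior Inverse-Gamma(13/2, 913/16)
obs 10: x=1 → posterior Inverse-Gamma(7, 1041/16)
obs 11: x=0 → posterior Inverse-Gamma(15/2, 1113/16)
obs 12: x=-1/4 → posterior Inverse-Gamma(8, 2347/32)

2347/288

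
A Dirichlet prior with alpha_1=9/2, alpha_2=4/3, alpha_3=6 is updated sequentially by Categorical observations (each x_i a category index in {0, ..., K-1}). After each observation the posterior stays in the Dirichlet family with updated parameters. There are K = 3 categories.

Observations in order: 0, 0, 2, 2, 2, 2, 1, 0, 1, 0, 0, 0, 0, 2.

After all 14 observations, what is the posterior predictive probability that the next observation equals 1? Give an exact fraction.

4/31

obs 1: x=0 → posterior Dirichlet(11/2, 4/3, 6)
obs 2: x=0 → posterior Dirichlet(13/2, 4/3, 6)
obs 3: x=2 → posterior Dirichlet(13/2, 4/3, 7)
obs 4: x=2 → posterior Dirichlet(13/2, 4/3, 8)
obs 5: x=2 → posterior Dirichlet(13/2, 4/3, 9)
obs 6: x=2 → posterior Dirichlet(13/2, 4/3, 10)
obs 7: x=1 → posterior Dirichlet(13/2, 7/3, 10)
obs 8: x=0 → posterior Dirichlet(15/2, 7/3, 10)
obs 9: x=1 → posterior Dirichlet(15/2, 10/3, 10)
obs 10: x=0 → posterior Dirichlet(17/2, 10/3, 10)
obs 11: x=0 → posterior Dirichlet(19/2, 10/3, 10)
obs 12: x=0 → posterior Dirichlet(21/2, 10/3, 10)
obs 13: x=0 → posterior Dirichlet(23/2, 10/3, 10)
obs 14: x=2 → posterior Dirichlet(23/2, 10/3, 11)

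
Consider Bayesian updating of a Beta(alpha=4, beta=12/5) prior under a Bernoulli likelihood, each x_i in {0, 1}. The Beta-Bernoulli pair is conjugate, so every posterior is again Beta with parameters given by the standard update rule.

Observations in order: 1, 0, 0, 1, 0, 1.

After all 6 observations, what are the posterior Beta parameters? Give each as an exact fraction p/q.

alpha=7, beta=27/5

obs 1: x=1 → posterior Beta(5, 12/5)
obs 2: x=0 → posterior Beta(5, 17/5)
obs 3: x=0 → posterior Beta(5, 22/5)
obs 4: x=1 → posterior Beta(6, 22/5)
obs 5: x=0 → posterior Beta(6, 27/5)
obs 6: x=1 → posterior Beta(7, 27/5)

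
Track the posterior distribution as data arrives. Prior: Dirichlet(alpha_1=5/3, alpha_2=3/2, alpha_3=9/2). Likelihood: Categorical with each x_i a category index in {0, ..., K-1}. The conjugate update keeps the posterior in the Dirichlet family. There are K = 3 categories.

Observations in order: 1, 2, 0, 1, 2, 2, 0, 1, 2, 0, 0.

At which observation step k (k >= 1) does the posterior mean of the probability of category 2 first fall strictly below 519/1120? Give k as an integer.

k = 11

obs 1: x=1 → posterior Dirichlet(5/3, 5/2, 9/2)
obs 2: x=2 → posterior Dirichlet(5/3, 5/2, 11/2)
obs 3: x=0 → posterior Dirichlet(8/3, 5/2, 11/2)
obs 4: x=1 → posterior Dirichlet(8/3, 7/2, 11/2)
obs 5: x=2 → posterior Dirichlet(8/3, 7/2, 13/2)
obs 6: x=2 → posterior Dirichlet(8/3, 7/2, 15/2)
obs 7: x=0 → posterior Dirichlet(11/3, 7/2, 15/2)
obs 8: x=1 → posterior Dirichlet(11/3, 9/2, 15/2)
obs 9: x=2 → posterior Dirichlet(11/3, 9/2, 17/2)
obs 10: x=0 → posterior Dirichlet(14/3, 9/2, 17/2)
obs 11: x=0 → posterior Dirichlet(17/3, 9/2, 17/2)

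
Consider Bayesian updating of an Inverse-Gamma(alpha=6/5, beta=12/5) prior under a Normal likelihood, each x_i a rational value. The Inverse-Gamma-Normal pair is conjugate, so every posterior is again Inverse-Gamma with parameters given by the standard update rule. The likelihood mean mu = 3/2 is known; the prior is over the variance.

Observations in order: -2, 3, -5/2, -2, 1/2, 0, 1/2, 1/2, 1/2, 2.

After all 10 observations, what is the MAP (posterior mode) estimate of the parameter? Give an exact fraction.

1081/288

obs 1: x=-2 → posterior Inverse-Gamma(17/10, 341/40)
obs 2: x=3 → posterior Inverse-Gamma(11/5, 193/20)
obs 3: x=-5/2 → posterior Inverse-Gamma(27/10, 353/20)
obs 4: x=-2 → posterior Inverse-Gamma(16/5, 951/40)
obs 5: x=1/2 → posterior Inverse-Gamma(37/10, 971/40)
obs 6: x=0 → posterior Inverse-Gamma(21/5, 127/5)
obs 7: x=1/2 → posterior Inverse-Gamma(47/10, 259/10)
obs 8: x=1/2 → posterior Inverse-Gamma(26/5, 132/5)
obs 9: x=1/2 → posterior Inverse-Gamma(57/10, 269/10)
obs 10: x=2 → posterior Inverse-Gamma(31/5, 1081/40)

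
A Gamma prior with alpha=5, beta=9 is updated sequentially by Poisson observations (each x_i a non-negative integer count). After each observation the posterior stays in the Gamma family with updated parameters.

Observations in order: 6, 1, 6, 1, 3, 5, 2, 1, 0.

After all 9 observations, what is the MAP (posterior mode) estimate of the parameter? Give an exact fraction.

obs 1: x=6 → posterior Gamma(11, 10)
obs 2: x=1 → posterior Gamma(12, 11)
obs 3: x=6 → posterior Gamma(18, 12)
obs 4: x=1 → posterior Gamma(19, 13)
obs 5: x=3 → posterior Gamma(22, 14)
obs 6: x=5 → posterior Gamma(27, 15)
obs 7: x=2 → posterior Gamma(29, 16)
obs 8: x=1 → posterior Gamma(30, 17)
obs 9: x=0 → posterior Gamma(30, 18)

29/18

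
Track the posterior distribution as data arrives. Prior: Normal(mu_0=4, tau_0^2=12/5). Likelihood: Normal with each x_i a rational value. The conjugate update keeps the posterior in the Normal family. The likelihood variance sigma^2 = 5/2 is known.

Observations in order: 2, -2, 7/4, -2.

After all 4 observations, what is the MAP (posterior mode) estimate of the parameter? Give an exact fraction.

obs 1: x=2 → posterior Normal(148/49, 60/49)
obs 2: x=-2 → posterior Normal(100/73, 60/73)
obs 3: x=7/4 → posterior Normal(142/97, 60/97)
obs 4: x=-2 → posterior Normal(94/121, 60/121)

94/121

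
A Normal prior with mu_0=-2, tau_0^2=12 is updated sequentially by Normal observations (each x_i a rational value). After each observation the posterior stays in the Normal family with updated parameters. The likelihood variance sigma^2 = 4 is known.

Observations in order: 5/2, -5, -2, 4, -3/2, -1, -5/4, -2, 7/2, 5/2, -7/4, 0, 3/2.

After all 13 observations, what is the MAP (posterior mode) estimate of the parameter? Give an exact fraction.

obs 1: x=5/2 → posterior Normal(11/8, 3)
obs 2: x=-5 → posterior Normal(-19/14, 12/7)
obs 3: x=-2 → posterior Normal(-31/20, 6/5)
obs 4: x=4 → posterior Normal(-7/26, 12/13)
obs 5: x=-3/2 → posterior Normal(-1/2, 3/4)
obs 6: x=-1 → posterior Normal(-11/19, 12/19)
obs 7: x=-5/4 → posterior Normal(-59/88, 6/11)
obs 8: x=-2 → posterior Normal(-83/100, 12/25)
obs 9: x=7/2 → posterior Normal(-41/112, 3/7)
obs 10: x=5/2 → posterior Normal(-11/124, 12/31)
obs 11: x=-7/4 → posterior Normal(-4/17, 6/17)
obs 12: x=0 → posterior Normal(-8/37, 12/37)
obs 13: x=3/2 → posterior Normal(-7/80, 3/10)

-7/80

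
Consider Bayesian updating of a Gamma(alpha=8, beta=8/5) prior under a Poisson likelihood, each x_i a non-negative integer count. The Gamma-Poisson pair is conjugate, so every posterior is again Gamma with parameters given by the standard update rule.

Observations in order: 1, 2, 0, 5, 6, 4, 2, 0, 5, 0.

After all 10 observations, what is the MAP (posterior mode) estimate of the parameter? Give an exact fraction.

obs 1: x=1 → posterior Gamma(9, 13/5)
obs 2: x=2 → posterior Gamma(11, 18/5)
obs 3: x=0 → posterior Gamma(11, 23/5)
obs 4: x=5 → posterior Gamma(16, 28/5)
obs 5: x=6 → posterior Gamma(22, 33/5)
obs 6: x=4 → posterior Gamma(26, 38/5)
obs 7: x=2 → posterior Gamma(28, 43/5)
obs 8: x=0 → posterior Gamma(28, 48/5)
obs 9: x=5 → posterior Gamma(33, 53/5)
obs 10: x=0 → posterior Gamma(33, 58/5)

80/29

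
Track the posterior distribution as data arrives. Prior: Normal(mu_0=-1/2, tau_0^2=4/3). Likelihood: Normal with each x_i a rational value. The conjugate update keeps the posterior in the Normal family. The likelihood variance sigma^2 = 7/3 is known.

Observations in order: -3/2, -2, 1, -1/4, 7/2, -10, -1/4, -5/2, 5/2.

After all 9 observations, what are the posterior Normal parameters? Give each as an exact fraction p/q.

obs 1: x=-3/2 → posterior Normal(-19/22, 28/33)
obs 2: x=-2 → posterior Normal(-7/6, 28/45)
obs 3: x=1 → posterior Normal(-27/38, 28/57)
obs 4: x=-1/4 → posterior Normal(-29/46, 28/69)
obs 5: x=7/2 → posterior Normal(-1/54, 28/81)
obs 6: x=-10 → posterior Normal(-81/62, 28/93)
obs 7: x=-1/4 → posterior Normal(-83/70, 4/15)
obs 8: x=-5/2 → posterior Normal(-103/78, 28/117)
obs 9: x=5/2 → posterior Normal(-83/86, 28/129)

mu_0=-83/86, tau_0^2=28/129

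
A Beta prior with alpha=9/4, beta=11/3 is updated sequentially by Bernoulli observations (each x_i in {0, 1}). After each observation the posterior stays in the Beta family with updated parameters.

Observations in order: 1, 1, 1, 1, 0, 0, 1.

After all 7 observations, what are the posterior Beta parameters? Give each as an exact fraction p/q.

alpha=29/4, beta=17/3

obs 1: x=1 → posterior Beta(13/4, 11/3)
obs 2: x=1 → posterior Beta(17/4, 11/3)
obs 3: x=1 → posterior Beta(21/4, 11/3)
obs 4: x=1 → posterior Beta(25/4, 11/3)
obs 5: x=0 → posterior Beta(25/4, 14/3)
obs 6: x=0 → posterior Beta(25/4, 17/3)
obs 7: x=1 → posterior Beta(29/4, 17/3)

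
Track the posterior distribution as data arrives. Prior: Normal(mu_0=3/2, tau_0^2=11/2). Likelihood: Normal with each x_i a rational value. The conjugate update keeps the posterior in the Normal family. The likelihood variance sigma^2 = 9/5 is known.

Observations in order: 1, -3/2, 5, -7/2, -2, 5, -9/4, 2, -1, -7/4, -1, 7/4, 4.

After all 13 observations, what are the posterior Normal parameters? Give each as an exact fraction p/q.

obs 1: x=1 → posterior Normal(82/73, 99/73)
obs 2: x=-3/2 → posterior Normal(-1/256, 99/128)
obs 3: x=5 → posterior Normal(3/2, 33/61)
obs 4: x=-7/2 → posterior Normal(41/119, 99/238)
obs 5: x=-2 → posterior Normal(-28/293, 99/293)
obs 6: x=5 → posterior Normal(247/348, 33/116)
obs 7: x=-9/4 → posterior Normal(493/1612, 99/403)
obs 8: x=2 → posterior Normal(933/1832, 99/458)
obs 9: x=-1 → posterior Normal(713/2052, 11/57)
obs 10: x=-7/4 → posterior Normal(41/284, 99/568)
obs 11: x=-1 → posterior Normal(27/623, 99/623)
obs 12: x=7/4 → posterior Normal(493/2712, 33/226)
obs 13: x=4 → posterior Normal(1373/2932, 99/733)

mu_0=1373/2932, tau_0^2=99/733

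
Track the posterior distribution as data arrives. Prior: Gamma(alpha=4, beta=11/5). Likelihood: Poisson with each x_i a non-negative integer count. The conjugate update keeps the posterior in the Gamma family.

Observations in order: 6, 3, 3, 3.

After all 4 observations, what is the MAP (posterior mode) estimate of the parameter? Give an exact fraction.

obs 1: x=6 → posterior Gamma(10, 16/5)
obs 2: x=3 → posterior Gamma(13, 21/5)
obs 3: x=3 → posterior Gamma(16, 26/5)
obs 4: x=3 → posterior Gamma(19, 31/5)

90/31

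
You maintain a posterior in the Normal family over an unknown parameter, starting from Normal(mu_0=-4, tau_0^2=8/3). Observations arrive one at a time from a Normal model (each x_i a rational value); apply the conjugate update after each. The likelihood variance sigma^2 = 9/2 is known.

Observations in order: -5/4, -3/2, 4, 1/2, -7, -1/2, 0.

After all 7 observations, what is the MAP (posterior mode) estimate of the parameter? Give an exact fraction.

-200/139

obs 1: x=-5/4 → posterior Normal(-128/43, 72/43)
obs 2: x=-3/2 → posterior Normal(-152/59, 72/59)
obs 3: x=4 → posterior Normal(-88/75, 24/25)
obs 4: x=1/2 → posterior Normal(-80/91, 72/91)
obs 5: x=-7 → posterior Normal(-192/107, 72/107)
obs 6: x=-1/2 → posterior Normal(-200/123, 24/41)
obs 7: x=0 → posterior Normal(-200/139, 72/139)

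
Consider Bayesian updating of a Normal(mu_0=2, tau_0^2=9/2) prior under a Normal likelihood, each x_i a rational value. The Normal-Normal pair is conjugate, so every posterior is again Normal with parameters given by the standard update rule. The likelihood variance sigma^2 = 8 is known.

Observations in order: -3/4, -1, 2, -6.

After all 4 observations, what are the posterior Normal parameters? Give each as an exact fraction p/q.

mu_0=-79/208, tau_0^2=18/13

obs 1: x=-3/4 → posterior Normal(101/100, 72/25)
obs 2: x=-1 → posterior Normal(65/136, 36/17)
obs 3: x=2 → posterior Normal(137/172, 72/43)
obs 4: x=-6 → posterior Normal(-79/208, 18/13)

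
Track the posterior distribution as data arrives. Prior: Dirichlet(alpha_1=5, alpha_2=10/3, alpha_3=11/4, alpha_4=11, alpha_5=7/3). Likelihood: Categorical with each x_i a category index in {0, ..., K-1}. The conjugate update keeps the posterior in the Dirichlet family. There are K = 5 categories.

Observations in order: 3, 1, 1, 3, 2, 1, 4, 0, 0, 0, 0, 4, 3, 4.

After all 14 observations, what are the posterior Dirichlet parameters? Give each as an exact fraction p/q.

alpha_1=9, alpha_2=19/3, alpha_3=15/4, alpha_4=14, alpha_5=16/3

obs 1: x=3 → posterior Dirichlet(5, 10/3, 11/4, 12, 7/3)
obs 2: x=1 → posterior Dirichlet(5, 13/3, 11/4, 12, 7/3)
obs 3: x=1 → posterior Dirichlet(5, 16/3, 11/4, 12, 7/3)
obs 4: x=3 → posterior Dirichlet(5, 16/3, 11/4, 13, 7/3)
obs 5: x=2 → posterior Dirichlet(5, 16/3, 15/4, 13, 7/3)
obs 6: x=1 → posterior Dirichlet(5, 19/3, 15/4, 13, 7/3)
obs 7: x=4 → posterior Dirichlet(5, 19/3, 15/4, 13, 10/3)
obs 8: x=0 → posterior Dirichlet(6, 19/3, 15/4, 13, 10/3)
obs 9: x=0 → posterior Dirichlet(7, 19/3, 15/4, 13, 10/3)
obs 10: x=0 → posterior Dirichlet(8, 19/3, 15/4, 13, 10/3)
obs 11: x=0 → posterior Dirichlet(9, 19/3, 15/4, 13, 10/3)
obs 12: x=4 → posterior Dirichlet(9, 19/3, 15/4, 13, 13/3)
obs 13: x=3 → posterior Dirichlet(9, 19/3, 15/4, 14, 13/3)
obs 14: x=4 → posterior Dirichlet(9, 19/3, 15/4, 14, 16/3)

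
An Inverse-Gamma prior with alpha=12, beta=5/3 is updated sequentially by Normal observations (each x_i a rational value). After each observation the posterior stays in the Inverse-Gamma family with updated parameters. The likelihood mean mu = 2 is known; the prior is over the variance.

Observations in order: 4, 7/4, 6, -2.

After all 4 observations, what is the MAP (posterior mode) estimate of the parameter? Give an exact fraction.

obs 1: x=4 → posterior Inverse-Gamma(25/2, 11/3)
obs 2: x=7/4 → posterior Inverse-Gamma(13, 355/96)
obs 3: x=6 → posterior Inverse-Gamma(27/2, 1123/96)
obs 4: x=-2 → posterior Inverse-Gamma(14, 1891/96)

1891/1440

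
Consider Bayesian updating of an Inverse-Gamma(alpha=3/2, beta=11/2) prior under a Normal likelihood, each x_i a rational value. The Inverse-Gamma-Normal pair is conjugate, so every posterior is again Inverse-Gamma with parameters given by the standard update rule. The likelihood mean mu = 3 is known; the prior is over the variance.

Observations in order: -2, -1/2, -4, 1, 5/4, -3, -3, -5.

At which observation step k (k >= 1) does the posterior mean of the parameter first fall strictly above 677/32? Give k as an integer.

k = 3

obs 1: x=-2 → posterior Inverse-Gamma(2, 18)
obs 2: x=-1/2 → posterior Inverse-Gamma(5/2, 193/8)
obs 3: x=-4 → posterior Inverse-Gamma(3, 389/8)
obs 4: x=1 → posterior Inverse-Gamma(7/2, 405/8)
obs 5: x=5/4 → posterior Inverse-Gamma(4, 1669/32)
obs 6: x=-3 → posterior Inverse-Gamma(9/2, 2245/32)
obs 7: x=-3 → posterior Inverse-Gamma(5, 2821/32)
obs 8: x=-5 → posterior Inverse-Gamma(11/2, 3845/32)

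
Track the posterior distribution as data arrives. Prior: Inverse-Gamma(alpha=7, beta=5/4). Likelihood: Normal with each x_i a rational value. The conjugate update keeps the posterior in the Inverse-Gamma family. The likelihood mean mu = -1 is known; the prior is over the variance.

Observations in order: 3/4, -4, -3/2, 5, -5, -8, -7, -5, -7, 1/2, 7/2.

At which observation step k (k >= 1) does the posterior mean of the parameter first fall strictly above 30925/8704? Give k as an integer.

k = 5

obs 1: x=3/4 → posterior Inverse-Gamma(15/2, 89/32)
obs 2: x=-4 → posterior Inverse-Gamma(8, 233/32)
obs 3: x=-3/2 → posterior Inverse-Gamma(17/2, 237/32)
obs 4: x=5 → posterior Inverse-Gamma(9, 813/32)
obs 5: x=-5 → posterior Inverse-Gamma(19/2, 1069/32)
obs 6: x=-8 → posterior Inverse-Gamma(10, 1853/32)
obs 7: x=-7 → posterior Inverse-Gamma(21/2, 2429/32)
obs 8: x=-5 → posterior Inverse-Gamma(11, 2685/32)
obs 9: x=-7 → posterior Inverse-Gamma(23/2, 3261/32)
obs 10: x=1/2 → posterior Inverse-Gamma(12, 3297/32)
obs 11: x=7/2 → posterior Inverse-Gamma(25/2, 3621/32)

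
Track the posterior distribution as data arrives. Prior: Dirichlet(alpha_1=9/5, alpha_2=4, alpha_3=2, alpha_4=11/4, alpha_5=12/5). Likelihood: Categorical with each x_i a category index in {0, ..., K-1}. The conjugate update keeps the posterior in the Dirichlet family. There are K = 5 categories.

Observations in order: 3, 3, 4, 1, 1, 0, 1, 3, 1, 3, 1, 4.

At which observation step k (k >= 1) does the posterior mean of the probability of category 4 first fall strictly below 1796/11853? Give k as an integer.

obs 1: x=3 → posterior Dirichlet(9/5, 4, 2, 15/4, 12/5)
obs 2: x=3 → posterior Dirichlet(9/5, 4, 2, 19/4, 12/5)
obs 3: x=4 → posterior Dirichlet(9/5, 4, 2, 19/4, 17/5)
obs 4: x=1 → posterior Dirichlet(9/5, 5, 2, 19/4, 17/5)
obs 5: x=1 → posterior Dirichlet(9/5, 6, 2, 19/4, 17/5)
obs 6: x=0 → posterior Dirichlet(14/5, 6, 2, 19/4, 17/5)
obs 7: x=1 → posterior Dirichlet(14/5, 7, 2, 19/4, 17/5)
obs 8: x=3 → posterior Dirichlet(14/5, 7, 2, 23/4, 17/5)
obs 9: x=1 → posterior Dirichlet(14/5, 8, 2, 23/4, 17/5)
obs 10: x=3 → posterior Dirichlet(14/5, 8, 2, 27/4, 17/5)
obs 11: x=1 → posterior Dirichlet(14/5, 9, 2, 27/4, 17/5)
obs 12: x=4 → posterior Dirichlet(14/5, 9, 2, 27/4, 22/5)

k = 10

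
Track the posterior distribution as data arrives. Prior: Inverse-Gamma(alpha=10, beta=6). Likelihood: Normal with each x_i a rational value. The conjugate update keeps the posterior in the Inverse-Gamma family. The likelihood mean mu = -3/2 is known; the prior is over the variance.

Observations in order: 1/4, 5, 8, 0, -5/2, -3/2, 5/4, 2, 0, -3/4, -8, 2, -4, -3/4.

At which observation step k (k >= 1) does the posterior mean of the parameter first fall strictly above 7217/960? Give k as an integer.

obs 1: x=1/4 → posterior Inverse-Gamma(21/2, 241/32)
obs 2: x=5 → posterior Inverse-Gamma(11, 917/32)
obs 3: x=8 → posterior Inverse-Gamma(23/2, 2361/32)
obs 4: x=0 → posterior Inverse-Gamma(12, 2397/32)
obs 5: x=-5/2 → posterior Inverse-Gamma(25/2, 2413/32)
obs 6: x=-3/2 → posterior Inverse-Gamma(13, 2413/32)
obs 7: x=5/4 → posterior Inverse-Gamma(27/2, 1267/16)
obs 8: x=2 → posterior Inverse-Gamma(14, 1365/16)
obs 9: x=0 → posterior Inverse-Gamma(29/2, 1383/16)
obs 10: x=-3/4 → posterior Inverse-Gamma(15, 2775/32)
obs 11: x=-8 → posterior Inverse-Gamma(31/2, 3451/32)
obs 12: x=2 → posterior Inverse-Gamma(16, 3647/32)
obs 13: x=-4 → posterior Inverse-Gamma(33/2, 3747/32)
obs 14: x=-3/4 → posterior Inverse-Gamma(17, 939/8)

k = 12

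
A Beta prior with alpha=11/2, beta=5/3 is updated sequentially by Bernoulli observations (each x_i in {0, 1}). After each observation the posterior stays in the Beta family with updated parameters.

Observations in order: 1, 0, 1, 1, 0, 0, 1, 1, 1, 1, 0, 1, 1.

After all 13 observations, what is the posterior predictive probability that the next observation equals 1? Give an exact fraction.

obs 1: x=1 → posterior Beta(13/2, 5/3)
obs 2: x=0 → posterior Beta(13/2, 8/3)
obs 3: x=1 → posterior Beta(15/2, 8/3)
obs 4: x=1 → posterior Beta(17/2, 8/3)
obs 5: x=0 → posterior Beta(17/2, 11/3)
obs 6: x=0 → posterior Beta(17/2, 14/3)
obs 7: x=1 → posterior Beta(19/2, 14/3)
obs 8: x=1 → posterior Beta(21/2, 14/3)
obs 9: x=1 → posterior Beta(23/2, 14/3)
obs 10: x=1 → posterior Beta(25/2, 14/3)
obs 11: x=0 → posterior Beta(25/2, 17/3)
obs 12: x=1 → posterior Beta(27/2, 17/3)
obs 13: x=1 → posterior Beta(29/2, 17/3)

87/121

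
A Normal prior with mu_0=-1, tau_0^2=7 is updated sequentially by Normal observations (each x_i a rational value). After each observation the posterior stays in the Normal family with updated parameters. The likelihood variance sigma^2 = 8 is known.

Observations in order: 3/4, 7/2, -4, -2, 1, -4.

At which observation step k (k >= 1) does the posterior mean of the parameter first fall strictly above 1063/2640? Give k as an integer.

obs 1: x=3/4 → posterior Normal(-11/60, 56/15)
obs 2: x=7/2 → posterior Normal(87/88, 28/11)
obs 3: x=-4 → posterior Normal(-25/116, 56/29)
obs 4: x=-2 → posterior Normal(-9/16, 14/9)
obs 5: x=1 → posterior Normal(-53/172, 56/43)
obs 6: x=-4 → posterior Normal(-33/40, 28/25)

k = 2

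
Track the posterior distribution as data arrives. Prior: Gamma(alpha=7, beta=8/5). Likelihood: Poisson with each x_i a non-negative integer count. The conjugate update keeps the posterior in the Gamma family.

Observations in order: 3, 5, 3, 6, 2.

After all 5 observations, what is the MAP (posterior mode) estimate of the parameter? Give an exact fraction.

obs 1: x=3 → posterior Gamma(10, 13/5)
obs 2: x=5 → posterior Gamma(15, 18/5)
obs 3: x=3 → posterior Gamma(18, 23/5)
obs 4: x=6 → posterior Gamma(24, 28/5)
obs 5: x=2 → posterior Gamma(26, 33/5)

125/33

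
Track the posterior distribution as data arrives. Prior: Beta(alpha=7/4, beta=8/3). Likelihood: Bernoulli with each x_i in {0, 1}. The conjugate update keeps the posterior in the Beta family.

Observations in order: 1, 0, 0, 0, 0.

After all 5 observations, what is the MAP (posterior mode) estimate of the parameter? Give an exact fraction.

21/89

obs 1: x=1 → posterior Beta(11/4, 8/3)
obs 2: x=0 → posterior Beta(11/4, 11/3)
obs 3: x=0 → posterior Beta(11/4, 14/3)
obs 4: x=0 → posterior Beta(11/4, 17/3)
obs 5: x=0 → posterior Beta(11/4, 20/3)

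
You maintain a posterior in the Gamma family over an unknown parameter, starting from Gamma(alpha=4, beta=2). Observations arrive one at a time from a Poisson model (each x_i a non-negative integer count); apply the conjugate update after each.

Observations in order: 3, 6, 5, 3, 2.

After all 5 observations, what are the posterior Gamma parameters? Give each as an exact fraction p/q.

alpha=23, beta=7

obs 1: x=3 → posterior Gamma(7, 3)
obs 2: x=6 → posterior Gamma(13, 4)
obs 3: x=5 → posterior Gamma(18, 5)
obs 4: x=3 → posterior Gamma(21, 6)
obs 5: x=2 → posterior Gamma(23, 7)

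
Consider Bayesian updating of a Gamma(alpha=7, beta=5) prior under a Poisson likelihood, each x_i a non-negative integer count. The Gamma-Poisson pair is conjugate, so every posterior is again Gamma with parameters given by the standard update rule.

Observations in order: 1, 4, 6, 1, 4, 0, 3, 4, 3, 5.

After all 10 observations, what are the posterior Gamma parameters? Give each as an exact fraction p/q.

alpha=38, beta=15

obs 1: x=1 → posterior Gamma(8, 6)
obs 2: x=4 → posterior Gamma(12, 7)
obs 3: x=6 → posterior Gamma(18, 8)
obs 4: x=1 → posterior Gamma(19, 9)
obs 5: x=4 → posterior Gamma(23, 10)
obs 6: x=0 → posterior Gamma(23, 11)
obs 7: x=3 → posterior Gamma(26, 12)
obs 8: x=4 → posterior Gamma(30, 13)
obs 9: x=3 → posterior Gamma(33, 14)
obs 10: x=5 → posterior Gamma(38, 15)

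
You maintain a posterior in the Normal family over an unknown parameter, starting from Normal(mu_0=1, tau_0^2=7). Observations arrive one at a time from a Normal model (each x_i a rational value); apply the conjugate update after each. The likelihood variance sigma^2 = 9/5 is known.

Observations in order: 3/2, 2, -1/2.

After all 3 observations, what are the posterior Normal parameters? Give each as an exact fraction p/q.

obs 1: x=3/2 → posterior Normal(123/88, 63/44)
obs 2: x=2 → posterior Normal(263/158, 63/79)
obs 3: x=-1/2 → posterior Normal(1, 21/38)

mu_0=1, tau_0^2=21/38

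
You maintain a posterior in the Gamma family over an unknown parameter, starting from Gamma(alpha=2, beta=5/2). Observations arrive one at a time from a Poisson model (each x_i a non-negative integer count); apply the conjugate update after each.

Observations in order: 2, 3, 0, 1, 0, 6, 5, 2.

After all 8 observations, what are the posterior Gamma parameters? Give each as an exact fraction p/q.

obs 1: x=2 → posterior Gamma(4, 7/2)
obs 2: x=3 → posterior Gamma(7, 9/2)
obs 3: x=0 → posterior Gamma(7, 11/2)
obs 4: x=1 → posterior Gamma(8, 13/2)
obs 5: x=0 → posterior Gamma(8, 15/2)
obs 6: x=6 → posterior Gamma(14, 17/2)
obs 7: x=5 → posterior Gamma(19, 19/2)
obs 8: x=2 → posterior Gamma(21, 21/2)

alpha=21, beta=21/2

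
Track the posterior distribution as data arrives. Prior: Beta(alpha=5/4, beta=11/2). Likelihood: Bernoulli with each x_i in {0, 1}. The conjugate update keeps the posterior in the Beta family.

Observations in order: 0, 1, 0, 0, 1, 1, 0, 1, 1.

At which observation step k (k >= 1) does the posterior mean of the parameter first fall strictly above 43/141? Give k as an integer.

obs 1: x=0 → posterior Beta(5/4, 13/2)
obs 2: x=1 → posterior Beta(9/4, 13/2)
obs 3: x=0 → posterior Beta(9/4, 15/2)
obs 4: x=0 → posterior Beta(9/4, 17/2)
obs 5: x=1 → posterior Beta(13/4, 17/2)
obs 6: x=1 → posterior Beta(17/4, 17/2)
obs 7: x=0 → posterior Beta(17/4, 19/2)
obs 8: x=1 → posterior Beta(21/4, 19/2)
obs 9: x=1 → posterior Beta(25/4, 19/2)

k = 6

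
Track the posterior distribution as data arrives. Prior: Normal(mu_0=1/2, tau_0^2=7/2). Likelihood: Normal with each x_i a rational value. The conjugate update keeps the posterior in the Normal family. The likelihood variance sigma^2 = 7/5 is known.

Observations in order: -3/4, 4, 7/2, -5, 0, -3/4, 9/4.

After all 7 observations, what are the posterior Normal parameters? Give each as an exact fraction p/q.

obs 1: x=-3/4 → posterior Normal(-11/28, 1)
obs 2: x=4 → posterior Normal(23/16, 7/12)
obs 3: x=7/2 → posterior Normal(139/68, 7/17)
obs 4: x=-5 → posterior Normal(39/88, 7/22)
obs 5: x=0 → posterior Normal(13/36, 7/27)
obs 6: x=-3/4 → posterior Normal(3/16, 7/32)
obs 7: x=9/4 → posterior Normal(69/148, 7/37)

mu_0=69/148, tau_0^2=7/37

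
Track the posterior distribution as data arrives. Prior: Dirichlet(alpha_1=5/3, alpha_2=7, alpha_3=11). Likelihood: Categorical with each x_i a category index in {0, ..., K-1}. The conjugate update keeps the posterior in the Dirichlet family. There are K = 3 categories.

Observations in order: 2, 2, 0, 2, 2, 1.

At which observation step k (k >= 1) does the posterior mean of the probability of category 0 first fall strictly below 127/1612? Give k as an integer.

k = 2

obs 1: x=2 → posterior Dirichlet(5/3, 7, 12)
obs 2: x=2 → posterior Dirichlet(5/3, 7, 13)
obs 3: x=0 → posterior Dirichlet(8/3, 7, 13)
obs 4: x=2 → posterior Dirichlet(8/3, 7, 14)
obs 5: x=2 → posterior Dirichlet(8/3, 7, 15)
obs 6: x=1 → posterior Dirichlet(8/3, 8, 15)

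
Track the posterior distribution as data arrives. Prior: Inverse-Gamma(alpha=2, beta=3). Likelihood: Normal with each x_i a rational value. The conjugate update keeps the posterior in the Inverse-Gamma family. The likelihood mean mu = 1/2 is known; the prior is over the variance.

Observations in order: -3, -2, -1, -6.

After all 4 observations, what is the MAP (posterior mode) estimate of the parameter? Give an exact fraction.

obs 1: x=-3 → posterior Inverse-Gamma(5/2, 73/8)
obs 2: x=-2 → posterior Inverse-Gamma(3, 49/4)
obs 3: x=-1 → posterior Inverse-Gamma(7/2, 107/8)
obs 4: x=-6 → posterior Inverse-Gamma(4, 69/2)

69/10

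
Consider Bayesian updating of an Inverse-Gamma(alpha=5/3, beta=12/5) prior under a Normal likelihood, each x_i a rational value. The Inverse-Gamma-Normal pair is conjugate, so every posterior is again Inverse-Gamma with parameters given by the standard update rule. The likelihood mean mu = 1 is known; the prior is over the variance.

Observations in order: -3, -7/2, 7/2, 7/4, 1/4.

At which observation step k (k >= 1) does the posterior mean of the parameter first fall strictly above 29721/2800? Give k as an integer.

k = 2

obs 1: x=-3 → posterior Inverse-Gamma(13/6, 52/5)
obs 2: x=-7/2 → posterior Inverse-Gamma(8/3, 821/40)
obs 3: x=7/2 → posterior Inverse-Gamma(19/6, 473/20)
obs 4: x=7/4 → posterior Inverse-Gamma(11/3, 3829/160)
obs 5: x=1/4 → posterior Inverse-Gamma(25/6, 1937/80)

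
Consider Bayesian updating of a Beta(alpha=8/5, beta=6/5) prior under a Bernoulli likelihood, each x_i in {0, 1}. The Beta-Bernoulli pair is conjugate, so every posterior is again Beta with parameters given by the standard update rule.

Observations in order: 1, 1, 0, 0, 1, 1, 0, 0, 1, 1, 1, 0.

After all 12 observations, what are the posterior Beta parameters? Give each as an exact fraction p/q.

obs 1: x=1 → posterior Beta(13/5, 6/5)
obs 2: x=1 → posterior Beta(18/5, 6/5)
obs 3: x=0 → posterior Beta(18/5, 11/5)
obs 4: x=0 → posterior Beta(18/5, 16/5)
obs 5: x=1 → posterior Beta(23/5, 16/5)
obs 6: x=1 → posterior Beta(28/5, 16/5)
obs 7: x=0 → posterior Beta(28/5, 21/5)
obs 8: x=0 → posterior Beta(28/5, 26/5)
obs 9: x=1 → posterior Beta(33/5, 26/5)
obs 10: x=1 → posterior Beta(38/5, 26/5)
obs 11: x=1 → posterior Beta(43/5, 26/5)
obs 12: x=0 → posterior Beta(43/5, 31/5)

alpha=43/5, beta=31/5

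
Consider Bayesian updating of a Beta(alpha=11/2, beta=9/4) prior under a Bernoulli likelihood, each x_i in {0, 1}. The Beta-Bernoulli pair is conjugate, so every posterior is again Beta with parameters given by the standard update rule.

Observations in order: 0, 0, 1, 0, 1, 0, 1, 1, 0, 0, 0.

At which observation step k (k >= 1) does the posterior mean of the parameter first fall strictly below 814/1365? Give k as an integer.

k = 2

obs 1: x=0 → posterior Beta(11/2, 13/4)
obs 2: x=0 → posterior Beta(11/2, 17/4)
obs 3: x=1 → posterior Beta(13/2, 17/4)
obs 4: x=0 → posterior Beta(13/2, 21/4)
obs 5: x=1 → posterior Beta(15/2, 21/4)
obs 6: x=0 → posterior Beta(15/2, 25/4)
obs 7: x=1 → posterior Beta(17/2, 25/4)
obs 8: x=1 → posterior Beta(19/2, 25/4)
obs 9: x=0 → posterior Beta(19/2, 29/4)
obs 10: x=0 → posterior Beta(19/2, 33/4)
obs 11: x=0 → posterior Beta(19/2, 37/4)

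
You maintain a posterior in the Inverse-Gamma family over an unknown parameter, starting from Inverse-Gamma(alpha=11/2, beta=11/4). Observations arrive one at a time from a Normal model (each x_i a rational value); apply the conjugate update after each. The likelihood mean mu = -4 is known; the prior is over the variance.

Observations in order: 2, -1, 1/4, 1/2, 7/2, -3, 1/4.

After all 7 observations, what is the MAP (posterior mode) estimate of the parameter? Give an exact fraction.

obs 1: x=2 → posterior Inverse-Gamma(6, 83/4)
obs 2: x=-1 → posterior Inverse-Gamma(13/2, 101/4)
obs 3: x=1/4 → posterior Inverse-Gamma(7, 1097/32)
obs 4: x=1/2 → posterior Inverse-Gamma(15/2, 1421/32)
obs 5: x=7/2 → posterior Inverse-Gamma(8, 2321/32)
obs 6: x=-3 → posterior Inverse-Gamma(17/2, 2337/32)
obs 7: x=1/4 → posterior Inverse-Gamma(9, 1313/16)

1313/160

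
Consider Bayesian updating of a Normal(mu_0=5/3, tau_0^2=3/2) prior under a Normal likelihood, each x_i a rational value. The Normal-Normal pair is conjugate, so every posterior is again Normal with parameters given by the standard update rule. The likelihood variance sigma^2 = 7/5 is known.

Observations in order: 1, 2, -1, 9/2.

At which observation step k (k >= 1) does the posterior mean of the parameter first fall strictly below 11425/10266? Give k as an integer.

k = 3

obs 1: x=1 → posterior Normal(115/87, 21/29)
obs 2: x=2 → posterior Normal(205/132, 21/44)
obs 3: x=-1 → posterior Normal(160/177, 21/59)
obs 4: x=9/2 → posterior Normal(725/444, 21/74)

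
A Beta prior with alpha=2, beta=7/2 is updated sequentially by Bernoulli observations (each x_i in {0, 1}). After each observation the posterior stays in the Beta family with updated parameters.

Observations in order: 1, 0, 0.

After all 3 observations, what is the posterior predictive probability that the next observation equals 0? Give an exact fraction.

obs 1: x=1 → posterior Beta(3, 7/2)
obs 2: x=0 → posterior Beta(3, 9/2)
obs 3: x=0 → posterior Beta(3, 11/2)

11/17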